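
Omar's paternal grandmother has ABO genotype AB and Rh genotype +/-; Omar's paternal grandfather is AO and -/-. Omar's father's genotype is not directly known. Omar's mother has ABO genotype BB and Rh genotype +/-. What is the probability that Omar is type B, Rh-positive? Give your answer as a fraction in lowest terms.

5/16

Omar's father's ABO genotype from AB × AO: 1/4 AA, 1/4 AB, 1/4 AO, 1/4 BO.
Crossing each possibility with the mother BB and summing P(type B): 1/4·0 + 1/4·1/2 + 1/4·1/2 + 1/4·1 = 1/2.
Similarly for Rh via the father's Rh distribution: P(Rh+) = 5/8.
Independent loci: 1/2 × 5/8 = 5/16.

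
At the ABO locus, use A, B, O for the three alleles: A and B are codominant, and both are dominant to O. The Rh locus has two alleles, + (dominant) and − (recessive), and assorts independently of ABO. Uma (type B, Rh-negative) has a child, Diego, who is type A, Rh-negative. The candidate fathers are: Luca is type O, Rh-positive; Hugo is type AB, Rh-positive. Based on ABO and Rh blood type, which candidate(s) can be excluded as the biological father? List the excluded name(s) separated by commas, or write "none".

A candidate is excluded only if no genotype consistent with his phenotype could produce a type A, Rh-negative child with a type B, Rh-negative mother.
Luca (type O, Rh+): no genotype consistent with that phenotype can produce a type-A Rh- child with a type-B mother.

Luca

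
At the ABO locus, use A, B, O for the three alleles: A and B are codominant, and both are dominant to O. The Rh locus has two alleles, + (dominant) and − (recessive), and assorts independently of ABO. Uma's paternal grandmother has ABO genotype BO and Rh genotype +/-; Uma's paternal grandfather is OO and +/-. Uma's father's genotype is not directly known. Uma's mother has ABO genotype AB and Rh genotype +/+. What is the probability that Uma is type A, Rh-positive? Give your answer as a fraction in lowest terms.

3/8

Uma's father's ABO genotype from BO × OO: 1/2 BO, 1/2 OO.
Crossing each possibility with the mother AB and summing P(type A): 1/2·1/4 + 1/2·1/2 = 3/8.
Similarly for Rh via the father's Rh distribution: P(Rh+) = 1.
Independent loci: 3/8 × 1 = 3/8.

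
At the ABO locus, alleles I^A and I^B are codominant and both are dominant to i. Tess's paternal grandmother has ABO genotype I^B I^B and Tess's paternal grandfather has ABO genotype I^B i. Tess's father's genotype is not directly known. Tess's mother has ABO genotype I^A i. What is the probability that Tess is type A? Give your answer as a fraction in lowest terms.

1/8

Tess's father's ABO genotype from I^B I^B × I^B i: 1/2 I^B I^B, 1/2 I^B i.
Crossing each possibility with the mother I^A i and summing P(type A): 1/2·0 + 1/2·1/4 = 1/8.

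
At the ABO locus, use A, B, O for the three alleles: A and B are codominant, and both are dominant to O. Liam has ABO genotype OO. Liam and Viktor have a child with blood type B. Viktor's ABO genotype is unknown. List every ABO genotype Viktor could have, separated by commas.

For each candidate genotype of Viktor, check whether crossing it with OO can produce every observed child phenotype.
  AA → possible child types {A} ✗
  AB → possible child types {A, B} ✓
  AO → possible child types {O, A} ✗
  BB → possible child types {B} ✓
  BO → possible child types {O, B} ✓
  OO → possible child types {O} ✗

AB, BB, BO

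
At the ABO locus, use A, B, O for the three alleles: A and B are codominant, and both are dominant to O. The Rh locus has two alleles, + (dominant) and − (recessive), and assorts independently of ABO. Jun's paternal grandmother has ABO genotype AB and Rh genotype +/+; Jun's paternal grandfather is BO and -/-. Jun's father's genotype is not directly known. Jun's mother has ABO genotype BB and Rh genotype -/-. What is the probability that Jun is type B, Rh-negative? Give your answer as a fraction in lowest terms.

3/8

Jun's father's ABO genotype from AB × BO: 1/4 AB, 1/4 AO, 1/4 BB, 1/4 BO.
Crossing each possibility with the mother BB and summing P(type B): 1/4·1/2 + 1/4·1/2 + 1/4·1 + 1/4·1 = 3/4.
Similarly for Rh via the father's Rh distribution: P(Rh-) = 1/2.
Independent loci: 3/4 × 1/2 = 3/8.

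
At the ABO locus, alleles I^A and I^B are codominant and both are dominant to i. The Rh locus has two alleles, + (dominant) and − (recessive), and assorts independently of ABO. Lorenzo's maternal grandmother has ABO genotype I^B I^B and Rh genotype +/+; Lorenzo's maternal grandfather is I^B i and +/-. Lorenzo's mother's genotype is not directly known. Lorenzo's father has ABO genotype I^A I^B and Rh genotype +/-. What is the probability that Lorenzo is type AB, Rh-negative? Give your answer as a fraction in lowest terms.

Lorenzo's mother's ABO genotype from I^B I^B × I^B i: 1/2 I^B I^B, 1/2 I^B i.
Crossing each possibility with the father I^A I^B and summing P(type AB): 1/2·1/2 + 1/2·1/4 = 3/8.
Similarly for Rh via the mother's Rh distribution: P(Rh-) = 1/8.
Independent loci: 3/8 × 1/8 = 3/64.

3/64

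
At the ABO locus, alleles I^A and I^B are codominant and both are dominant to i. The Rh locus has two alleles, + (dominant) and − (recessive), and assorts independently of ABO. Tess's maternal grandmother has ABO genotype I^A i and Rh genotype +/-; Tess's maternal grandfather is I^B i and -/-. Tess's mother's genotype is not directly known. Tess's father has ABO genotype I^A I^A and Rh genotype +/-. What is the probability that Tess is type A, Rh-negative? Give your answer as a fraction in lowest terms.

9/32

Tess's mother's ABO genotype from I^A i × I^B i: 1/4 I^A I^B, 1/4 I^A i, 1/4 I^B i, 1/4 i i.
Crossing each possibility with the father I^A I^A and summing P(type A): 1/4·1/2 + 1/4·1 + 1/4·1/2 + 1/4·1 = 3/4.
Similarly for Rh via the mother's Rh distribution: P(Rh-) = 3/8.
Independent loci: 3/4 × 3/8 = 9/32.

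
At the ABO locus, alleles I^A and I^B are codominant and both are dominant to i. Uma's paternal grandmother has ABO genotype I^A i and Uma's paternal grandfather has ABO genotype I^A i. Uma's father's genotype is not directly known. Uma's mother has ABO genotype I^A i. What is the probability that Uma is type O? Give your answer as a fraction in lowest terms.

1/4

Uma's father's ABO genotype from I^A i × I^A i: 1/4 I^A I^A, 1/2 I^A i, 1/4 i i.
Crossing each possibility with the mother I^A i and summing P(type O): 1/4·0 + 1/2·1/4 + 1/4·1/2 = 1/4.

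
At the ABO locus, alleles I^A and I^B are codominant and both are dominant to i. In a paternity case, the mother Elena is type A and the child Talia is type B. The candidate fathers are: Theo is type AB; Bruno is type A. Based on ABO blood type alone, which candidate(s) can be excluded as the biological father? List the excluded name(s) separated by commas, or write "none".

A candidate is excluded only if no genotype consistent with his phenotype could produce a type B child with a type A mother.
Bruno (type A): no genotype consistent with that phenotype can produce a type-B child with a type-A mother.

Bruno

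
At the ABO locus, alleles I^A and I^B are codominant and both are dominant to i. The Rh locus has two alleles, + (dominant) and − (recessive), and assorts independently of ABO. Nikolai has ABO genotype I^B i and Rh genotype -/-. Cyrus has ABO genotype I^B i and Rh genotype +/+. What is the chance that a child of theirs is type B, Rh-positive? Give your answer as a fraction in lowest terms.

ABO cross I^B i × I^B i → offspring phenotypes: 1/4 O, 3/4 B.
Rh cross -/- × +/+ → 1 Rh+.
Independent loci: P(type B, Rh-positive) = 3/4 × 1 = 3/4.

3/4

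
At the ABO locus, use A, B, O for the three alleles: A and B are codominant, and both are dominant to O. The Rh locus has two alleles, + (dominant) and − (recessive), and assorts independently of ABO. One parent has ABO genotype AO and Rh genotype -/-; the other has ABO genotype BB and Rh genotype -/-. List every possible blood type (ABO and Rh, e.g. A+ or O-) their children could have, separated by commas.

B-, AB-

Gametes from AO × BB give offspring ABO genotypes AB, BO, i.e. phenotypes B, AB.
Rh cross -/- × -/- → phenotypes Rh-.
Combining independently: B-, AB-.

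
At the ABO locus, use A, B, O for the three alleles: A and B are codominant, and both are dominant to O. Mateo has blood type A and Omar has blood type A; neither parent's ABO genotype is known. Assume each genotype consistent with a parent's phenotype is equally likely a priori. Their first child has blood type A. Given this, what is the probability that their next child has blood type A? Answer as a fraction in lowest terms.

19/20

Possible genotypes: Mateo ∈ {AA, AO}; Omar ∈ {AA, AO}.
Weight each parental genotype pair by prior × P(type-A child):
  AA × AA: posterior weight 4/15; P(next child type A) = 1.
  AA × AO: posterior weight 4/15; P(next child type A) = 1.
  AO × AA: posterior weight 4/15; P(next child type A) = 1.
  AO × AO: posterior weight 1/5; P(next child type A) = 3/4.
Weighted sum = 19/20.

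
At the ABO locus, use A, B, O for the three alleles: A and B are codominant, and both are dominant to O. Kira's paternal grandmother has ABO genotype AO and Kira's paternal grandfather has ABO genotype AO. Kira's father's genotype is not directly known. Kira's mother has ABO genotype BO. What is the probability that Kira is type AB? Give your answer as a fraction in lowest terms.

Kira's father's ABO genotype from AO × AO: 1/4 AA, 1/2 AO, 1/4 OO.
Crossing each possibility with the mother BO and summing P(type AB): 1/4·1/2 + 1/2·1/4 + 1/4·0 = 1/4.

1/4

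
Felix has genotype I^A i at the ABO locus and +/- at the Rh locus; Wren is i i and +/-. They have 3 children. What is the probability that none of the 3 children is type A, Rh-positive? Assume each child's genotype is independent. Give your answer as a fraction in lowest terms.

125/512

ABO cross I^A i × i i → 1/2 O, 1/2 A.
Rh cross +/- × +/- → 3/4 Rh+, 1/4 Rh-; so P(type A, Rh-positive) = 1/2 × 3/4 = 3/8 per child.
P(not type A, Rh-positive) = 5/8 for one child; (5/8)^3 = 125/512.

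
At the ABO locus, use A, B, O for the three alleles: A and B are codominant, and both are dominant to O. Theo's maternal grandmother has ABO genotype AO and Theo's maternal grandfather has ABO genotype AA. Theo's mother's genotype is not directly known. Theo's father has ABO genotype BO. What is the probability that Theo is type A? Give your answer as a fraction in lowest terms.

Theo's mother's ABO genotype from AO × AA: 1/2 AA, 1/2 AO.
Crossing each possibility with the father BO and summing P(type A): 1/2·1/2 + 1/2·1/4 = 3/8.

3/8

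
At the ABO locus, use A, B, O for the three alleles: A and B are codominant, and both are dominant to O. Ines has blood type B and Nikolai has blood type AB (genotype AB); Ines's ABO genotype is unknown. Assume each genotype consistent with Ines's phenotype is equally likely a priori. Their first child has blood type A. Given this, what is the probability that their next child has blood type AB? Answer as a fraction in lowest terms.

Possible genotypes: Ines ∈ {BB, BO}; Nikolai ∈ {AB}.
Weight each parental genotype pair by prior × P(type-A child):
  BO × AB: posterior weight 1; P(next child type AB) = 1/4.
Weighted sum = 1/4.

1/4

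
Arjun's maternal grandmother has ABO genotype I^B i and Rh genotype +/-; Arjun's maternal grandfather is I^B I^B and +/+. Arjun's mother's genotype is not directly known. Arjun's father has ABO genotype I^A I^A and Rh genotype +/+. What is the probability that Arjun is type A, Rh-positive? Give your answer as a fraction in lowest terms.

1/4

Arjun's mother's ABO genotype from I^B i × I^B I^B: 1/2 I^B I^B, 1/2 I^B i.
Crossing each possibility with the father I^A I^A and summing P(type A): 1/2·0 + 1/2·1/2 = 1/4.
Similarly for Rh via the mother's Rh distribution: P(Rh+) = 1.
Independent loci: 1/4 × 1 = 1/4.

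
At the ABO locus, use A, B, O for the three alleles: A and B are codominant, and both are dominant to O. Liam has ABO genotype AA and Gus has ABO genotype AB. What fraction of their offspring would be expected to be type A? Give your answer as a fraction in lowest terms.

ABO cross AA × AB → offspring phenotypes: 1/2 A, 1/2 AB.
So P(type A) = 1/2.

1/2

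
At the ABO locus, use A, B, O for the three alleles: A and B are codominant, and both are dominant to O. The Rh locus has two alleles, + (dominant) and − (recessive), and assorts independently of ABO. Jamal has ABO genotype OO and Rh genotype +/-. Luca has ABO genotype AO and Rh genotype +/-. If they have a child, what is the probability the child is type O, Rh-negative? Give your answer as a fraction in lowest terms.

1/8

ABO cross OO × AO → offspring phenotypes: 1/2 O, 1/2 A.
Rh cross +/- × +/- → 3/4 Rh+, 1/4 Rh-.
Independent loci: P(type O, Rh-negative) = 1/2 × 1/4 = 1/8.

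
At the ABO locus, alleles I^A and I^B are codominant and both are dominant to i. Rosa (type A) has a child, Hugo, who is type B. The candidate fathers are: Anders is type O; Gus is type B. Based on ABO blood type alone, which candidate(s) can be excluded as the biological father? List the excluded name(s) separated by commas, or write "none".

A candidate is excluded only if no genotype consistent with his phenotype could produce a type B child with a type A mother.
Anders (type O): no genotype consistent with that phenotype can produce a type-B child with a type-A mother.

Anders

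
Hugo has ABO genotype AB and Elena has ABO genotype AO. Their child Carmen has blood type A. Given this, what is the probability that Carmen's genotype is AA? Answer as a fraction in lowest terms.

1/2

Cross AB × AO → 1/4 AA, 1/4 AB, 1/4 AO, 1/4 BO.
Type-A genotypes among offspring: AA (1/4), AO (1/4); total 1/2.
P(AA | type A) = (1/4) / (1/2) = 1/2.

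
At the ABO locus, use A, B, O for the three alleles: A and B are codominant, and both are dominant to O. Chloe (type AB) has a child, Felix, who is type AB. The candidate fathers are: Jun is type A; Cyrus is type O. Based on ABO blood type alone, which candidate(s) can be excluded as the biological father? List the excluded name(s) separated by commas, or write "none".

Cyrus

A candidate is excluded only if no genotype consistent with his phenotype could produce a type AB child with a type AB mother.
Cyrus (type O): no genotype consistent with that phenotype can produce a type-AB child with a type-AB mother.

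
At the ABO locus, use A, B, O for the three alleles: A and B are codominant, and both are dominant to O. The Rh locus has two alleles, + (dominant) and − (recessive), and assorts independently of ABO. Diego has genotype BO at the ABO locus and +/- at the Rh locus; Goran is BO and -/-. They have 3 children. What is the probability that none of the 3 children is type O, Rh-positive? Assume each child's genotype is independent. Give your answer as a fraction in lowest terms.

343/512

ABO cross BO × BO → 1/4 O, 3/4 B.
Rh cross +/- × -/- → 1/2 Rh+, 1/2 Rh-; so P(type O, Rh-positive) = 1/4 × 1/2 = 1/8 per child.
P(not type O, Rh-positive) = 7/8 for one child; (7/8)^3 = 343/512.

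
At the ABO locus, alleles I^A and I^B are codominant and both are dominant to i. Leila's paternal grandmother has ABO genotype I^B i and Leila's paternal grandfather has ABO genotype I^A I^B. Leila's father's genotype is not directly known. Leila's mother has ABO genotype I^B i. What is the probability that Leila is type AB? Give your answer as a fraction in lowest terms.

1/8

Leila's father's ABO genotype from I^B i × I^A I^B: 1/4 I^A I^B, 1/4 I^A i, 1/4 I^B I^B, 1/4 I^B i.
Crossing each possibility with the mother I^B i and summing P(type AB): 1/4·1/4 + 1/4·1/4 + 1/4·0 + 1/4·0 = 1/8.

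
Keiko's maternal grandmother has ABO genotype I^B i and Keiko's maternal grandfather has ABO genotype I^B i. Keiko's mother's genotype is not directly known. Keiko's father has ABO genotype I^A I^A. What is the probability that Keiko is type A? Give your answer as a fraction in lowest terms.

1/2

Keiko's mother's ABO genotype from I^B i × I^B i: 1/4 I^B I^B, 1/2 I^B i, 1/4 i i.
Crossing each possibility with the father I^A I^A and summing P(type A): 1/4·0 + 1/2·1/2 + 1/4·1 = 1/2.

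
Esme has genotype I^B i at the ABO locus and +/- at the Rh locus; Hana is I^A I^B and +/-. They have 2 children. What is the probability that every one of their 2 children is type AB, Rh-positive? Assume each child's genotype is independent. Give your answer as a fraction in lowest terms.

9/256

ABO cross I^B i × I^A I^B → 1/4 A, 1/2 B, 1/4 AB.
Rh cross +/- × +/- → 3/4 Rh+, 1/4 Rh-; so P(type AB, Rh-positive) = 1/4 × 3/4 = 3/16 per child.
All 2 independent: (3/16)^2 = 9/256.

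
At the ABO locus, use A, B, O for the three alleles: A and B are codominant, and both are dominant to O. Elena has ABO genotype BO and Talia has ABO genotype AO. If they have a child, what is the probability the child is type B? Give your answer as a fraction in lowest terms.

ABO cross BO × AO → offspring phenotypes: 1/4 O, 1/4 A, 1/4 B, 1/4 AB.
So P(type B) = 1/4.

1/4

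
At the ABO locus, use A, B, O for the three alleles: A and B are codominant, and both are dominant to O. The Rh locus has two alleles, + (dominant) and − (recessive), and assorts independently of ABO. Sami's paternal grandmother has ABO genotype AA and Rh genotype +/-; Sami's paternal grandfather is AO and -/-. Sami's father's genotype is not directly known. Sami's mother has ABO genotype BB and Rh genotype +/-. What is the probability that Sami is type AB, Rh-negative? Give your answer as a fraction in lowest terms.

9/32

Sami's father's ABO genotype from AA × AO: 1/2 AA, 1/2 AO.
Crossing each possibility with the mother BB and summing P(type AB): 1/2·1 + 1/2·1/2 = 3/4.
Similarly for Rh via the father's Rh distribution: P(Rh-) = 3/8.
Independent loci: 3/4 × 3/8 = 9/32.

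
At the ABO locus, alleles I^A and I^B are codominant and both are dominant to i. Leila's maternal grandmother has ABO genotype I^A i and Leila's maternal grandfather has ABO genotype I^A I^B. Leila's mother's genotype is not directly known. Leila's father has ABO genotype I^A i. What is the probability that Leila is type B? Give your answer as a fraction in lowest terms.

Leila's mother's ABO genotype from I^A i × I^A I^B: 1/4 I^A I^A, 1/4 I^A I^B, 1/4 I^A i, 1/4 I^B i.
Crossing each possibility with the father I^A i and summing P(type B): 1/4·0 + 1/4·1/4 + 1/4·0 + 1/4·1/4 = 1/8.

1/8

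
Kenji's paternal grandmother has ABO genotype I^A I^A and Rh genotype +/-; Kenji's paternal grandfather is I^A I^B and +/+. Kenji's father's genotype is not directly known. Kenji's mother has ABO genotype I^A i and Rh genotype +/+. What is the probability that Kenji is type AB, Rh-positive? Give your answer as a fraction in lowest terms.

1/8

Kenji's father's ABO genotype from I^A I^A × I^A I^B: 1/2 I^A I^A, 1/2 I^A I^B.
Crossing each possibility with the mother I^A i and summing P(type AB): 1/2·0 + 1/2·1/4 = 1/8.
Similarly for Rh via the father's Rh distribution: P(Rh+) = 1.
Independent loci: 1/8 × 1 = 1/8.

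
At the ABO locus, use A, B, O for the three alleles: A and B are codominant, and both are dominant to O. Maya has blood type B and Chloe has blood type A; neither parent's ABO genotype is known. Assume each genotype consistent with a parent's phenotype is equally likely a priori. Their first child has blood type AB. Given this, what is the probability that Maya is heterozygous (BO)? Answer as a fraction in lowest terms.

1/3

Possible genotypes: Maya ∈ {BB, BO}; Chloe ∈ {AA, AO}.
Weight each parental genotype pair by prior × P(type-AB child):
  BB × AA: posterior weight 4/9.
  BB × AO: posterior weight 2/9.
  BO × AA: posterior weight 2/9.
  BO × AO: posterior weight 1/9.
Sum the posterior weight over pairs where Maya is BO: 1/3.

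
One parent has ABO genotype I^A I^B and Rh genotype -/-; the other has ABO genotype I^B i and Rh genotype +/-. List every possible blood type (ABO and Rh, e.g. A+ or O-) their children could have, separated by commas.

Gametes from I^A I^B × I^B i give offspring ABO genotypes I^A I^B, I^A i, I^B I^B, I^B i, i.e. phenotypes A, B, AB.
Rh cross -/- × +/- → phenotypes Rh+, Rh-.
Combining independently: A+, A-, B+, B-, AB+, AB-.

A+, A-, B+, B-, AB+, AB-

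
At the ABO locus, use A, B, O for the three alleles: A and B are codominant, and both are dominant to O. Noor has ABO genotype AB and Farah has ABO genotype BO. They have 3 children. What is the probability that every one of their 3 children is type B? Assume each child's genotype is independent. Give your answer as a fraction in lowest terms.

1/8

ABO cross AB × BO → 1/4 A, 1/2 B, 1/4 AB.
So P(type B) = 1/2 per child.
All 3 independent: (1/2)^3 = 1/8.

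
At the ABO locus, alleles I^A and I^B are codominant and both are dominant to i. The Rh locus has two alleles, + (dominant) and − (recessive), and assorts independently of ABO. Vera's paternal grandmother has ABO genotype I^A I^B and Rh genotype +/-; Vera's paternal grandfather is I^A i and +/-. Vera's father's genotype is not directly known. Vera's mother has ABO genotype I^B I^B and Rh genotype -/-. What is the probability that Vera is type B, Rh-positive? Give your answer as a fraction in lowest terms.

Vera's father's ABO genotype from I^A I^B × I^A i: 1/4 I^A I^A, 1/4 I^A I^B, 1/4 I^A i, 1/4 I^B i.
Crossing each possibility with the mother I^B I^B and summing P(type B): 1/4·0 + 1/4·1/2 + 1/4·1/2 + 1/4·1 = 1/2.
Similarly for Rh via the father's Rh distribution: P(Rh+) = 1/2.
Independent loci: 1/2 × 1/2 = 1/4.

1/4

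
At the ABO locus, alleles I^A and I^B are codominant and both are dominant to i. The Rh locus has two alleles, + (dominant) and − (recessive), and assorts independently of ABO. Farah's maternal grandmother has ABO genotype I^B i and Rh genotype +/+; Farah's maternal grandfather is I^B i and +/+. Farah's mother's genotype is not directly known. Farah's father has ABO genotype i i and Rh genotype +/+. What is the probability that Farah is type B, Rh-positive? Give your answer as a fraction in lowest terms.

Farah's mother's ABO genotype from I^B i × I^B i: 1/4 I^B I^B, 1/2 I^B i, 1/4 i i.
Crossing each possibility with the father i i and summing P(type B): 1/4·1 + 1/2·1/2 + 1/4·0 = 1/2.
Similarly for Rh via the mother's Rh distribution: P(Rh+) = 1.
Independent loci: 1/2 × 1 = 1/2.

1/2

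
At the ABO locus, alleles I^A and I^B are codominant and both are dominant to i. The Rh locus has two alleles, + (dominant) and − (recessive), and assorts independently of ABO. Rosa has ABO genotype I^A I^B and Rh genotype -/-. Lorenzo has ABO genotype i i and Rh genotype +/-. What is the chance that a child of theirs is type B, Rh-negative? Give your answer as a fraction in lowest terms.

ABO cross I^A I^B × i i → offspring phenotypes: 1/2 A, 1/2 B.
Rh cross -/- × +/- → 1/2 Rh+, 1/2 Rh-.
Independent loci: P(type B, Rh-negative) = 1/2 × 1/2 = 1/4.

1/4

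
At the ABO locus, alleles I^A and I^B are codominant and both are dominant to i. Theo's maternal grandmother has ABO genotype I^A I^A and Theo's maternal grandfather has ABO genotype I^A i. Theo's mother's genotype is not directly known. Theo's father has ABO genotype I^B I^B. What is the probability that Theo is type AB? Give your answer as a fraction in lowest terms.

3/4

Theo's mother's ABO genotype from I^A I^A × I^A i: 1/2 I^A I^A, 1/2 I^A i.
Crossing each possibility with the father I^B I^B and summing P(type AB): 1/2·1 + 1/2·1/2 = 3/4.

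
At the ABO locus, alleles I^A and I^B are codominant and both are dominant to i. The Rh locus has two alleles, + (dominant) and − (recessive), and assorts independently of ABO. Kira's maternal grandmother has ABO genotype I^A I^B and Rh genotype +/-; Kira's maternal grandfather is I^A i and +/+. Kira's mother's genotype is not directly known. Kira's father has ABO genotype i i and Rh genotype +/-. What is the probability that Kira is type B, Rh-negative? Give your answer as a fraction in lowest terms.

Kira's mother's ABO genotype from I^A I^B × I^A i: 1/4 I^A I^A, 1/4 I^A I^B, 1/4 I^A i, 1/4 I^B i.
Crossing each possibility with the father i i and summing P(type B): 1/4·0 + 1/4·1/2 + 1/4·0 + 1/4·1/2 = 1/4.
Similarly for Rh via the mother's Rh distribution: P(Rh-) = 1/8.
Independent loci: 1/4 × 1/8 = 1/32.

1/32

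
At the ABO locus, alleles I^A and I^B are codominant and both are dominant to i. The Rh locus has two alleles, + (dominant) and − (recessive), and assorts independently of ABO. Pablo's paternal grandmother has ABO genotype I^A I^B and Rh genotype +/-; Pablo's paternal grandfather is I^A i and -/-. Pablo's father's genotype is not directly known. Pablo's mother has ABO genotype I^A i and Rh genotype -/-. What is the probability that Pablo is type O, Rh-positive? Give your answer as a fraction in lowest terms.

1/32

Pablo's father's ABO genotype from I^A I^B × I^A i: 1/4 I^A I^A, 1/4 I^A I^B, 1/4 I^A i, 1/4 I^B i.
Crossing each possibility with the mother I^A i and summing P(type O): 1/4·0 + 1/4·0 + 1/4·1/4 + 1/4·1/4 = 1/8.
Similarly for Rh via the father's Rh distribution: P(Rh+) = 1/4.
Independent loci: 1/8 × 1/4 = 1/32.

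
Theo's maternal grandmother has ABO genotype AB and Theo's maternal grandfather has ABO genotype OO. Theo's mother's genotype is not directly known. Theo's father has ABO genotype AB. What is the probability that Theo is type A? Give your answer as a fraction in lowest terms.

Theo's mother's ABO genotype from AB × OO: 1/2 AO, 1/2 BO.
Crossing each possibility with the father AB and summing P(type A): 1/2·1/2 + 1/2·1/4 = 3/8.

3/8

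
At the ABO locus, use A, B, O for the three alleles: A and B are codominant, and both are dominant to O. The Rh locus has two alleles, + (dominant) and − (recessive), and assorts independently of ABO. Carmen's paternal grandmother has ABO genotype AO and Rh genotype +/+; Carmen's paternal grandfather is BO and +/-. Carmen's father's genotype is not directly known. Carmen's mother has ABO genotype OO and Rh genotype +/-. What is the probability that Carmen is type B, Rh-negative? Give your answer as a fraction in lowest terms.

Carmen's father's ABO genotype from AO × BO: 1/4 AB, 1/4 AO, 1/4 BO, 1/4 OO.
Crossing each possibility with the mother OO and summing P(type B): 1/4·1/2 + 1/4·0 + 1/4·1/2 + 1/4·0 = 1/4.
Similarly for Rh via the father's Rh distribution: P(Rh-) = 1/8.
Independent loci: 1/4 × 1/8 = 1/32.

1/32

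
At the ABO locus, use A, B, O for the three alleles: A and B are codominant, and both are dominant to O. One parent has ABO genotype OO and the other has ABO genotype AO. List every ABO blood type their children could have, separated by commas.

O, A

Gametes from OO × AO give offspring ABO genotypes AO, OO, i.e. phenotypes O, A.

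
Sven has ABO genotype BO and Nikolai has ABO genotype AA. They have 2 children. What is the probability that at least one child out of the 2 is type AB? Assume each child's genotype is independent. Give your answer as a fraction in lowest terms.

3/4

ABO cross BO × AA → 1/2 A, 1/2 AB.
So P(type AB) = 1/2 per child.
P(none) = (1/2)^2 = 1/4; P(at least one) = 1 − 1/4 = 3/4.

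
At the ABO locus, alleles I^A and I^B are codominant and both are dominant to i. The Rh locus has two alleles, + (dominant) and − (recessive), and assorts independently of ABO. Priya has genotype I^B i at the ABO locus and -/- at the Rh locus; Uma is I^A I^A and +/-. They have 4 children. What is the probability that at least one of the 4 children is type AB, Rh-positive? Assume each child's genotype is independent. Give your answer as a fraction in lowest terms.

ABO cross I^B i × I^A I^A → 1/2 A, 1/2 AB.
Rh cross -/- × +/- → 1/2 Rh+, 1/2 Rh-; so P(type AB, Rh-positive) = 1/2 × 1/2 = 1/4 per child.
P(none) = (3/4)^4 = 81/256; P(at least one) = 1 − 81/256 = 175/256.

175/256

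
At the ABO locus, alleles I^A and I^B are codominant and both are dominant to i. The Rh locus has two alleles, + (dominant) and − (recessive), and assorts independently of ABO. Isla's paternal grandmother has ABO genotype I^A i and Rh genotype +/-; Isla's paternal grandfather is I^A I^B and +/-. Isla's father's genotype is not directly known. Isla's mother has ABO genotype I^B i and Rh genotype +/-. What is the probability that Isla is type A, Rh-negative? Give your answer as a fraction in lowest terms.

1/16

Isla's father's ABO genotype from I^A i × I^A I^B: 1/4 I^A I^A, 1/4 I^A I^B, 1/4 I^A i, 1/4 I^B i.
Crossing each possibility with the mother I^B i and summing P(type A): 1/4·1/2 + 1/4·1/4 + 1/4·1/4 + 1/4·0 = 1/4.
Similarly for Rh via the father's Rh distribution: P(Rh-) = 1/4.
Independent loci: 1/4 × 1/4 = 1/16.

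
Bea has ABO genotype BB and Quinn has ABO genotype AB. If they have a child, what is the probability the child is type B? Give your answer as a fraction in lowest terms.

1/2

ABO cross BB × AB → offspring phenotypes: 1/2 B, 1/2 AB.
So P(type B) = 1/2.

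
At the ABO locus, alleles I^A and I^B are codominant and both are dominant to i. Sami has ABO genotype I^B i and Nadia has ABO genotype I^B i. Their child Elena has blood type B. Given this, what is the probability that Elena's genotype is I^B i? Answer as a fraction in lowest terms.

Cross I^B i × I^B i → 1/4 I^B I^B, 1/2 I^B i, 1/4 i i.
Type-B genotypes among offspring: I^B I^B (1/4), I^B i (1/2); total 3/4.
P(I^B i | type B) = (1/2) / (3/4) = 2/3.

2/3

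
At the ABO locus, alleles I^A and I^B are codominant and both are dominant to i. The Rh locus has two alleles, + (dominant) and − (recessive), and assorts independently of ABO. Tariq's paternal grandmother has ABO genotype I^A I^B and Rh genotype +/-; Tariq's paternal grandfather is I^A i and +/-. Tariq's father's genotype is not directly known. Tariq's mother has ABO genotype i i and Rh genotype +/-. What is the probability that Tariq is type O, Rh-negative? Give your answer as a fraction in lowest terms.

Tariq's father's ABO genotype from I^A I^B × I^A i: 1/4 I^A I^A, 1/4 I^A I^B, 1/4 I^A i, 1/4 I^B i.
Crossing each possibility with the mother i i and summing P(type O): 1/4·0 + 1/4·0 + 1/4·1/2 + 1/4·1/2 = 1/4.
Similarly for Rh via the father's Rh distribution: P(Rh-) = 1/4.
Independent loci: 1/4 × 1/4 = 1/16.

1/16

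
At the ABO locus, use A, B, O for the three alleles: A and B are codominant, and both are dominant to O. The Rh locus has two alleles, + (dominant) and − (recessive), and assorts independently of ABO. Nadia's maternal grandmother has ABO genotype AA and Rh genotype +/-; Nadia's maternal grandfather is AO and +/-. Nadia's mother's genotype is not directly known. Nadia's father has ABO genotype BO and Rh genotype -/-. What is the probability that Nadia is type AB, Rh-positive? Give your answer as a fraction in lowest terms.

3/16

Nadia's mother's ABO genotype from AA × AO: 1/2 AA, 1/2 AO.
Crossing each possibility with the father BO and summing P(type AB): 1/2·1/2 + 1/2·1/4 = 3/8.
Similarly for Rh via the mother's Rh distribution: P(Rh+) = 1/2.
Independent loci: 3/8 × 1/2 = 3/16.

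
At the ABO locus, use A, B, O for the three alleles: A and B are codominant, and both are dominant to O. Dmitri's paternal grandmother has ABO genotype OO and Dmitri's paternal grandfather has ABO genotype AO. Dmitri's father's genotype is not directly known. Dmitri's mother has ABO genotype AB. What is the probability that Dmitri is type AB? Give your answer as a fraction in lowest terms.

1/8

Dmitri's father's ABO genotype from OO × AO: 1/2 AO, 1/2 OO.
Crossing each possibility with the mother AB and summing P(type AB): 1/2·1/4 + 1/2·0 = 1/8.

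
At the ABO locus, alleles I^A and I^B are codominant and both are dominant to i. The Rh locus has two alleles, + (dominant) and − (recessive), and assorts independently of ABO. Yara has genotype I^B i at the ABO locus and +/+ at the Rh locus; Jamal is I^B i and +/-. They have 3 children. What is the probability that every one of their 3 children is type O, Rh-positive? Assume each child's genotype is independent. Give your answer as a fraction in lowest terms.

ABO cross I^B i × I^B i → 1/4 O, 3/4 B.
Rh cross +/+ × +/- → 1 Rh+; so P(type O, Rh-positive) = 1/4 × 1 = 1/4 per child.
All 3 independent: (1/4)^3 = 1/64.

1/64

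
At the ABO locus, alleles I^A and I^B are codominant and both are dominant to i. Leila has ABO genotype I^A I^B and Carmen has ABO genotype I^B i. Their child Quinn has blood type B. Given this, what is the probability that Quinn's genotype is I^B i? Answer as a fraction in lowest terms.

Cross I^A I^B × I^B i → 1/4 I^A I^B, 1/4 I^A i, 1/4 I^B I^B, 1/4 I^B i.
Type-B genotypes among offspring: I^B I^B (1/4), I^B i (1/4); total 1/2.
P(I^B i | type B) = (1/4) / (1/2) = 1/2.

1/2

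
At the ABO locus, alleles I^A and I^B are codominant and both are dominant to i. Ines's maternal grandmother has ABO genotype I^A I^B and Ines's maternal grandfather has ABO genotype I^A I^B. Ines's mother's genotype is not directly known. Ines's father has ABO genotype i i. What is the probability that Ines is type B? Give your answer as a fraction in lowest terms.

1/2

Ines's mother's ABO genotype from I^A I^B × I^A I^B: 1/4 I^A I^A, 1/2 I^A I^B, 1/4 I^B I^B.
Crossing each possibility with the father i i and summing P(type B): 1/4·0 + 1/2·1/2 + 1/4·1 = 1/2.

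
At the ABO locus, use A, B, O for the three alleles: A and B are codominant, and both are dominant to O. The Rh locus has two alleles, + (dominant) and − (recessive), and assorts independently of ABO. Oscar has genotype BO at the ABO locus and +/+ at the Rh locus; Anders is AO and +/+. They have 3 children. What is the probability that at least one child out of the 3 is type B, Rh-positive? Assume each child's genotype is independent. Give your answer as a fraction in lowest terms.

ABO cross BO × AO → 1/4 O, 1/4 A, 1/4 B, 1/4 AB.
Rh cross +/+ × +/+ → 1 Rh+; so P(type B, Rh-positive) = 1/4 × 1 = 1/4 per child.
P(none) = (3/4)^3 = 27/64; P(at least one) = 1 − 27/64 = 37/64.

37/64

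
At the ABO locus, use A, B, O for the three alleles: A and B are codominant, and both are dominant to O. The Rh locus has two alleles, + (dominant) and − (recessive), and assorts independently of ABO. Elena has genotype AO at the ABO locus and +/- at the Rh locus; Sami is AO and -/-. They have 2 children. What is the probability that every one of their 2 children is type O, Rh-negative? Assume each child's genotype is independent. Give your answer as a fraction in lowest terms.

1/64

ABO cross AO × AO → 1/4 O, 3/4 A.
Rh cross +/- × -/- → 1/2 Rh+, 1/2 Rh-; so P(type O, Rh-negative) = 1/4 × 1/2 = 1/8 per child.
All 2 independent: (1/8)^2 = 1/64.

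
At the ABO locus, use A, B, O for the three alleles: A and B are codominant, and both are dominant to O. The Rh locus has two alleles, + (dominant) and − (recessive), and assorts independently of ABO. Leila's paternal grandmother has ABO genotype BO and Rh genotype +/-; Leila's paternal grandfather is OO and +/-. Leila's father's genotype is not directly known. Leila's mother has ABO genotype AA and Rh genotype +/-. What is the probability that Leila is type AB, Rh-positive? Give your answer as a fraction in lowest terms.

Leila's father's ABO genotype from BO × OO: 1/2 BO, 1/2 OO.
Crossing each possibility with the mother AA and summing P(type AB): 1/2·1/2 + 1/2·0 = 1/4.
Similarly for Rh via the father's Rh distribution: P(Rh+) = 3/4.
Independent loci: 1/4 × 3/4 = 3/16.

3/16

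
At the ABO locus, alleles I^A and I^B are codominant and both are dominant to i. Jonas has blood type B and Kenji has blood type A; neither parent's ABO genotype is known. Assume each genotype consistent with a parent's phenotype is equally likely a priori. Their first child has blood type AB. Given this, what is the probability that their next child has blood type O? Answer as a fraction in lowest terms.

Possible genotypes: Jonas ∈ {I^B I^B, I^B i}; Kenji ∈ {I^A I^A, I^A i}.
Weight each parental genotype pair by prior × P(type-AB child):
  I^B I^B × I^A I^A: posterior weight 4/9; P(next child type O) = 0.
  I^B I^B × I^A i: posterior weight 2/9; P(next child type O) = 0.
  I^B i × I^A I^A: posterior weight 2/9; P(next child type O) = 0.
  I^B i × I^A i: posterior weight 1/9; P(next child type O) = 1/4.
Weighted sum = 1/36.

1/36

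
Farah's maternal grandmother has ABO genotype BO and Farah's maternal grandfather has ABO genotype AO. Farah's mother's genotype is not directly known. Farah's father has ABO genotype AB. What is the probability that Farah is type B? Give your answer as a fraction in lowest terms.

Farah's mother's ABO genotype from BO × AO: 1/4 AB, 1/4 AO, 1/4 BO, 1/4 OO.
Crossing each possibility with the father AB and summing P(type B): 1/4·1/4 + 1/4·1/4 + 1/4·1/2 + 1/4·1/2 = 3/8.

3/8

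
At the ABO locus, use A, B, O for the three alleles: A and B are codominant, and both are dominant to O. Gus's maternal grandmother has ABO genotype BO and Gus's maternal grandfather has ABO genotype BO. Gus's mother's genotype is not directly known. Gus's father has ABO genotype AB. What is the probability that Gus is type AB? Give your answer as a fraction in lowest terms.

Gus's mother's ABO genotype from BO × BO: 1/4 BB, 1/2 BO, 1/4 OO.
Crossing each possibility with the father AB and summing P(type AB): 1/4·1/2 + 1/2·1/4 + 1/4·0 = 1/4.

1/4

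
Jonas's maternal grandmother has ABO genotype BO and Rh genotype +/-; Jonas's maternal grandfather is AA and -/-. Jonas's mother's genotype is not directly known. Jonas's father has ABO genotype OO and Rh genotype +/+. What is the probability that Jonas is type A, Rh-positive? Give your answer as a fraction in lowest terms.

1/2

Jonas's mother's ABO genotype from BO × AA: 1/2 AB, 1/2 AO.
Crossing each possibility with the father OO and summing P(type A): 1/2·1/2 + 1/2·1/2 = 1/2.
Similarly for Rh via the mother's Rh distribution: P(Rh+) = 1.
Independent loci: 1/2 × 1 = 1/2.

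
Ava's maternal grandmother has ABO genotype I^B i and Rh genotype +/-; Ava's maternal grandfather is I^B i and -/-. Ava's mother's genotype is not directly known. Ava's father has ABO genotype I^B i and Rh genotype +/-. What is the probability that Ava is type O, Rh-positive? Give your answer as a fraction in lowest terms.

5/32

Ava's mother's ABO genotype from I^B i × I^B i: 1/4 I^B I^B, 1/2 I^B i, 1/4 i i.
Crossing each possibility with the father I^B i and summing P(type O): 1/4·0 + 1/2·1/4 + 1/4·1/2 = 1/4.
Similarly for Rh via the mother's Rh distribution: P(Rh+) = 5/8.
Independent loci: 1/4 × 5/8 = 5/32.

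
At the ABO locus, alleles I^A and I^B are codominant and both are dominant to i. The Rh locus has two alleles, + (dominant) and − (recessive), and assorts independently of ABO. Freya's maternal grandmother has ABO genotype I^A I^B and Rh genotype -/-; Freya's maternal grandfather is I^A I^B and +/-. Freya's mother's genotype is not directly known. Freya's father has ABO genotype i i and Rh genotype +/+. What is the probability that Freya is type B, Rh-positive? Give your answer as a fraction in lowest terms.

Freya's mother's ABO genotype from I^A I^B × I^A I^B: 1/4 I^A I^A, 1/2 I^A I^B, 1/4 I^B I^B.
Crossing each possibility with the father i i and summing P(type B): 1/4·0 + 1/2·1/2 + 1/4·1 = 1/2.
Similarly for Rh via the mother's Rh distribution: P(Rh+) = 1.
Independent loci: 1/2 × 1 = 1/2.

1/2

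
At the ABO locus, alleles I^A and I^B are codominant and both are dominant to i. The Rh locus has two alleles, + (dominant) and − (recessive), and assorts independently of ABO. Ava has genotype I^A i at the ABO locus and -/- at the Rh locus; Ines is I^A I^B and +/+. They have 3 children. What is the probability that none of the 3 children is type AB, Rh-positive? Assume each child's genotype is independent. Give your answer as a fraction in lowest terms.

27/64

ABO cross I^A i × I^A I^B → 1/2 A, 1/4 B, 1/4 AB.
Rh cross -/- × +/+ → 1 Rh+; so P(type AB, Rh-positive) = 1/4 × 1 = 1/4 per child.
P(not type AB, Rh-positive) = 3/4 for one child; (3/4)^3 = 27/64.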